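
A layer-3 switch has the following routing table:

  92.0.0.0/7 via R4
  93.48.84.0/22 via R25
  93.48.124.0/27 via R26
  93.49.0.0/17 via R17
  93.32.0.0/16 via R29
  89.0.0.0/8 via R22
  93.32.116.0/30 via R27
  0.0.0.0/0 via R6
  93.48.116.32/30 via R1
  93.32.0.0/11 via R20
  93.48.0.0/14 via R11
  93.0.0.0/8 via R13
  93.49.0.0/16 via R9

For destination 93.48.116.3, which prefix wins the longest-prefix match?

93.48.0.0/14

Entries matching 93.48.116.3:
  0.0.0.0/0 (default, matches everything)
  92.0.0.0/7 (92.0.0.0 - 93.255.255.255)
  93.0.0.0/8 (93.0.0.0 - 93.255.255.255)
  93.32.0.0/11 (93.32.0.0 - 93.63.255.255)
  93.48.0.0/14 (93.48.0.0 - 93.51.255.255)
Most specific is 93.48.0.0/14.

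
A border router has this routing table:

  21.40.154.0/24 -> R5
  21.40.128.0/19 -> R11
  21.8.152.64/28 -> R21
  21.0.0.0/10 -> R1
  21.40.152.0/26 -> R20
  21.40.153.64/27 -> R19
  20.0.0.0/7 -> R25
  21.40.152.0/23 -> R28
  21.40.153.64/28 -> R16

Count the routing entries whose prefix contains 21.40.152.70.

Prefixes containing 21.40.152.70:
  20.0.0.0/7 (20.0.0.0 - 21.255.255.255)
  21.0.0.0/10 (21.0.0.0 - 21.63.255.255)
  21.40.128.0/19 (21.40.128.0 - 21.40.159.255)
  21.40.152.0/23 (21.40.152.0 - 21.40.153.255)
Total matching entries: 4.

4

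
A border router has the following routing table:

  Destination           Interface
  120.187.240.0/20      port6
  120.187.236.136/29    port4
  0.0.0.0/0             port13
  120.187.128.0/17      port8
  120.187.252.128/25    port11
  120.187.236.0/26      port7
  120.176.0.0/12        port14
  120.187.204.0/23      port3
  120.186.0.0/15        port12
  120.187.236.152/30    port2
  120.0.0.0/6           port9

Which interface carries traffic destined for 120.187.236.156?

Routes whose prefix contains 120.187.236.156:
  0.0.0.0/0 (default, matches everything) -> port13
  120.0.0.0/6 (120.0.0.0 - 123.255.255.255) -> port9
  120.176.0.0/12 (120.176.0.0 - 120.191.255.255) -> port14
  120.186.0.0/15 (120.186.0.0 - 120.187.255.255) -> port12
  120.187.128.0/17 (120.187.128.0 - 120.187.255.255) -> port8
More-specific entries that do NOT match:
  120.187.236.152/30 (120.187.236.152 - 120.187.236.155) does not contain 120.187.236.156
  120.187.236.136/29 (120.187.236.136 - 120.187.236.143) does not contain 120.187.236.156
  120.187.236.0/26 (120.187.236.0 - 120.187.236.63) does not contain 120.187.236.156
  120.187.252.128/25 (120.187.252.128 - 120.187.252.255) does not contain 120.187.236.156
  120.187.204.0/23 (120.187.204.0 - 120.187.205.255) does not contain 120.187.236.156
  120.187.240.0/20 (120.187.240.0 - 120.187.255.255) does not contain 120.187.236.156
Longest matching prefix is /17 -> interface port8.

port8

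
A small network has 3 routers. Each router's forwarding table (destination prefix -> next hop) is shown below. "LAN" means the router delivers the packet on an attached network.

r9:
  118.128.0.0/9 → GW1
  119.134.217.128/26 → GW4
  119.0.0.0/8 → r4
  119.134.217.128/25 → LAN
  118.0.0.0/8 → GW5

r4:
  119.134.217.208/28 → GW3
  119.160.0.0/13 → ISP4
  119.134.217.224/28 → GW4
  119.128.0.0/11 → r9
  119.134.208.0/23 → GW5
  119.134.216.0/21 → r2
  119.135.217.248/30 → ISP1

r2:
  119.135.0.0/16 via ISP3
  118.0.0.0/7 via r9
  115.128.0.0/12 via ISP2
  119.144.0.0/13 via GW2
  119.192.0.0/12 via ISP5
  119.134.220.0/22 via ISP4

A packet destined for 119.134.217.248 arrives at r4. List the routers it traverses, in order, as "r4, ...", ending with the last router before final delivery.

At r4: longest match for 119.134.217.248 is 119.134.216.0/21 -> r2
At r2: longest match for 119.134.217.248 is 118.0.0.0/7 -> r9
At r9: longest match for 119.134.217.248 is 119.134.217.128/25 -> LAN

r4, r2, r9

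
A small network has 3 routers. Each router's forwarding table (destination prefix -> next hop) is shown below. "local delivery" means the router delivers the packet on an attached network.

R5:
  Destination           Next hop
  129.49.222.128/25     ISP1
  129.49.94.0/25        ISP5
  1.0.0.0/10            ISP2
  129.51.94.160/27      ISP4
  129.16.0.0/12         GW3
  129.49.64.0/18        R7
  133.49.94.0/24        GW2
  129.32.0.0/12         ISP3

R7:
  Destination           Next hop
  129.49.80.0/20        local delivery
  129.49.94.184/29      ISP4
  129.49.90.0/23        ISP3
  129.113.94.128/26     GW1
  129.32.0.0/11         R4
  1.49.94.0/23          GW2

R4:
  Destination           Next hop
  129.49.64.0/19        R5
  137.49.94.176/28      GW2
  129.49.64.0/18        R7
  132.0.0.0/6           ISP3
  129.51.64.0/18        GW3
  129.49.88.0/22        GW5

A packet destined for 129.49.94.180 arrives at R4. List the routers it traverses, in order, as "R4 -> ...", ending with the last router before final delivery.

At R4: longest match for 129.49.94.180 is 129.49.64.0/19 -> R5
At R5: longest match for 129.49.94.180 is 129.49.64.0/18 -> R7
At R7: longest match for 129.49.94.180 is 129.49.80.0/20 -> local delivery

R4 -> R5 -> R7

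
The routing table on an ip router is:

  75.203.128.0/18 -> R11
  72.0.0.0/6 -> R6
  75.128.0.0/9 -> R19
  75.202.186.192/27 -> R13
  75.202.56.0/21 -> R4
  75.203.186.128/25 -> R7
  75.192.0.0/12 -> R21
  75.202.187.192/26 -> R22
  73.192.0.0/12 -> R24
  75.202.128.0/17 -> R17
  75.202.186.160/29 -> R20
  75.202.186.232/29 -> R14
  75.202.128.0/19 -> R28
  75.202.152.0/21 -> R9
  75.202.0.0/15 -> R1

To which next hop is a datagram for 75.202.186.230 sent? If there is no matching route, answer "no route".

Routes whose prefix contains 75.202.186.230:
  72.0.0.0/6 (72.0.0.0 - 75.255.255.255) -> R6
  75.128.0.0/9 (75.128.0.0 - 75.255.255.255) -> R19
  75.192.0.0/12 (75.192.0.0 - 75.207.255.255) -> R21
  75.202.0.0/15 (75.202.0.0 - 75.203.255.255) -> R1
  75.202.128.0/17 (75.202.128.0 - 75.202.255.255) -> R17
More-specific entries that do NOT match:
  75.202.186.160/29 (75.202.186.160 - 75.202.186.167) does not contain 75.202.186.230
  75.202.186.232/29 (75.202.186.232 - 75.202.186.239) does not contain 75.202.186.230
  75.202.186.192/27 (75.202.186.192 - 75.202.186.223) does not contain 75.202.186.230
  75.202.187.192/26 (75.202.187.192 - 75.202.187.255) does not contain 75.202.186.230
  75.203.186.128/25 (75.203.186.128 - 75.203.186.255) does not contain 75.202.186.230
  75.202.56.0/21 (75.202.56.0 - 75.202.63.255) does not contain 75.202.186.230
  75.202.152.0/21 (75.202.152.0 - 75.202.159.255) does not contain 75.202.186.230
  75.202.128.0/19 (75.202.128.0 - 75.202.159.255) does not contain 75.202.186.230
  75.203.128.0/18 (75.203.128.0 - 75.203.191.255) does not contain 75.202.186.230
Longest matching prefix is /17 -> next hop R17.

R17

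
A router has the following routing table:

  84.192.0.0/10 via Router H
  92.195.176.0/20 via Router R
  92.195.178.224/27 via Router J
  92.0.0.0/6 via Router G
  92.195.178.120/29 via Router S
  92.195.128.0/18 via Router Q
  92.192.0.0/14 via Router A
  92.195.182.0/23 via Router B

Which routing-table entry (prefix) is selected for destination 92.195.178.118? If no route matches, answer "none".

92.195.176.0/20

Entries matching 92.195.178.118:
  92.0.0.0/6 (92.0.0.0 - 95.255.255.255)
  92.192.0.0/14 (92.192.0.0 - 92.195.255.255)
  92.195.128.0/18 (92.195.128.0 - 92.195.191.255)
  92.195.176.0/20 (92.195.176.0 - 92.195.191.255)
Most specific is 92.195.176.0/20.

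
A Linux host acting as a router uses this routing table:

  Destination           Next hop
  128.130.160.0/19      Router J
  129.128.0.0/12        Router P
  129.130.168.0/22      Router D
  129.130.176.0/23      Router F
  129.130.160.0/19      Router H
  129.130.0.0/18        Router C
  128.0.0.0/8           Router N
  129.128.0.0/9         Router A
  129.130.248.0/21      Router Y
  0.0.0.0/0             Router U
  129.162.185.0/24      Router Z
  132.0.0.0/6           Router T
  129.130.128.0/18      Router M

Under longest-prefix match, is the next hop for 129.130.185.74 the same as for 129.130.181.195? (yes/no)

yes

129.130.185.74: longest match 129.130.160.0/19 -> Router H
129.130.181.195: longest match 129.130.160.0/19 -> Router H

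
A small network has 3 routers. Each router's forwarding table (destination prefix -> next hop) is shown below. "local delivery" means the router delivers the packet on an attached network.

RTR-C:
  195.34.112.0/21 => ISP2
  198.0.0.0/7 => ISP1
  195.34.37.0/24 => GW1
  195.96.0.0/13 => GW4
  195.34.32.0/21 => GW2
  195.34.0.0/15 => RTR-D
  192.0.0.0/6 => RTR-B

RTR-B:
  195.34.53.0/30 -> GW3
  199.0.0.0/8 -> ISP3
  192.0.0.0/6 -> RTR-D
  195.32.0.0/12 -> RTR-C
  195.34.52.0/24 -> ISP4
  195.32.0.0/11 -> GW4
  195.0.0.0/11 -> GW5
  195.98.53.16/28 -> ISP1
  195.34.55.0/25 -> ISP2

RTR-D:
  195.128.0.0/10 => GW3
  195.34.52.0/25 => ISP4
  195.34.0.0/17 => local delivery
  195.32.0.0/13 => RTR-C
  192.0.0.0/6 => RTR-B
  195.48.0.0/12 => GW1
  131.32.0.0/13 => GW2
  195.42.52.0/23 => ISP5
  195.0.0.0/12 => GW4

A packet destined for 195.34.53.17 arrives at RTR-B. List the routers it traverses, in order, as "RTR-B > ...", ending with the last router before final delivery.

At RTR-B: longest match for 195.34.53.17 is 195.32.0.0/12 -> RTR-C
At RTR-C: longest match for 195.34.53.17 is 195.34.0.0/15 -> RTR-D
At RTR-D: longest match for 195.34.53.17 is 195.34.0.0/17 -> local delivery

RTR-B > RTR-C > RTR-D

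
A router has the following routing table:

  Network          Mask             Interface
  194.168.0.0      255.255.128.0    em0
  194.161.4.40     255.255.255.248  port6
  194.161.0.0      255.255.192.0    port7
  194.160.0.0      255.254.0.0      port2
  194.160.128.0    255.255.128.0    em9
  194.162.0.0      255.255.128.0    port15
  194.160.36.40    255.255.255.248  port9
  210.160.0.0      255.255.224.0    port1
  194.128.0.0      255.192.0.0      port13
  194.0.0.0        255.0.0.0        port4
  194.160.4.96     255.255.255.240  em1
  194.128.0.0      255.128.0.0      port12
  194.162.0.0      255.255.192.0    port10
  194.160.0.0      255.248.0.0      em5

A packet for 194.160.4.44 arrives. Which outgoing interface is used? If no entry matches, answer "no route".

Routes whose prefix contains 194.160.4.44:
  194.0.0.0/8 (194.0.0.0 - 194.255.255.255) -> port4
  194.128.0.0/9 (194.128.0.0 - 194.255.255.255) -> port12
  194.128.0.0/10 (194.128.0.0 - 194.191.255.255) -> port13
  194.160.0.0/13 (194.160.0.0 - 194.167.255.255) -> em5
  194.160.0.0/15 (194.160.0.0 - 194.161.255.255) -> port2
More-specific entries that do NOT match:
  194.161.4.40/29 (194.161.4.40 - 194.161.4.47) does not contain 194.160.4.44
  194.160.36.40/29 (194.160.36.40 - 194.160.36.47) does not contain 194.160.4.44
  194.160.4.96/28 (194.160.4.96 - 194.160.4.111) does not contain 194.160.4.44
  210.160.0.0/19 (210.160.0.0 - 210.160.31.255) does not contain 194.160.4.44
  194.161.0.0/18 (194.161.0.0 - 194.161.63.255) does not contain 194.160.4.44
  194.162.0.0/18 (194.162.0.0 - 194.162.63.255) does not contain 194.160.4.44
  194.168.0.0/17 (194.168.0.0 - 194.168.127.255) does not contain 194.160.4.44
  194.160.128.0/17 (194.160.128.0 - 194.160.255.255) does not contain 194.160.4.44
  194.162.0.0/17 (194.162.0.0 - 194.162.127.255) does not contain 194.160.4.44
Longest matching prefix is /15 -> interface port2.

port2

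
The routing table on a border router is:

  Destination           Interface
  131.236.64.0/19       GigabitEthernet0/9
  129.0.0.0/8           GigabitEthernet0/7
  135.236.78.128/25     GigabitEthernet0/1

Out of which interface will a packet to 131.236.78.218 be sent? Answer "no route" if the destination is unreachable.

GigabitEthernet0/9

Routes whose prefix contains 131.236.78.218:
  131.236.64.0/19 (131.236.64.0 - 131.236.95.255) -> GigabitEthernet0/9
More-specific entries that do NOT match:
  135.236.78.128/25 (135.236.78.128 - 135.236.78.255) does not contain 131.236.78.218
Longest matching prefix is /19 -> interface GigabitEthernet0/9.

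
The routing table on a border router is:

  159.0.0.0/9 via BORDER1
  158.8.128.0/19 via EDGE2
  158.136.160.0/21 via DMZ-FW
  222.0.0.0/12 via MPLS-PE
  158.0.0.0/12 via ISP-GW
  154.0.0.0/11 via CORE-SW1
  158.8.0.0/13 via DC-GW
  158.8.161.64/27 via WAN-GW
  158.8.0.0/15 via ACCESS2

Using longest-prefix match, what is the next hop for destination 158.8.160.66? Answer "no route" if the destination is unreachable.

Routes whose prefix contains 158.8.160.66:
  158.0.0.0/12 (158.0.0.0 - 158.15.255.255) -> ISP-GW
  158.8.0.0/13 (158.8.0.0 - 158.15.255.255) -> DC-GW
  158.8.0.0/15 (158.8.0.0 - 158.9.255.255) -> ACCESS2
More-specific entries that do NOT match:
  158.8.161.64/27 (158.8.161.64 - 158.8.161.95) does not contain 158.8.160.66
  158.136.160.0/21 (158.136.160.0 - 158.136.167.255) does not contain 158.8.160.66
  158.8.128.0/19 (158.8.128.0 - 158.8.159.255) does not contain 158.8.160.66
Longest matching prefix is /15 -> next hop ACCESS2.

ACCESS2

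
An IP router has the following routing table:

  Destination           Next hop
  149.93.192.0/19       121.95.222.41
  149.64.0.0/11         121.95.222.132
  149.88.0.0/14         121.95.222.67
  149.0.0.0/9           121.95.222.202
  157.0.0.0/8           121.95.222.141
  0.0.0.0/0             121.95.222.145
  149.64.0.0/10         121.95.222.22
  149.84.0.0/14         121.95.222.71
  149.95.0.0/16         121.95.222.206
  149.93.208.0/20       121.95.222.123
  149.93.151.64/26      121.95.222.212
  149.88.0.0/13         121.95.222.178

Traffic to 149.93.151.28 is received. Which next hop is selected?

121.95.222.178

Routes whose prefix contains 149.93.151.28:
  0.0.0.0/0 (default, matches everything) -> 121.95.222.145
  149.0.0.0/9 (149.0.0.0 - 149.127.255.255) -> 121.95.222.202
  149.64.0.0/10 (149.64.0.0 - 149.127.255.255) -> 121.95.222.22
  149.64.0.0/11 (149.64.0.0 - 149.95.255.255) -> 121.95.222.132
  149.88.0.0/13 (149.88.0.0 - 149.95.255.255) -> 121.95.222.178
More-specific entries that do NOT match:
  149.93.151.64/26 (149.93.151.64 - 149.93.151.127) does not contain 149.93.151.28
  149.93.208.0/20 (149.93.208.0 - 149.93.223.255) does not contain 149.93.151.28
  149.93.192.0/19 (149.93.192.0 - 149.93.223.255) does not contain 149.93.151.28
  149.95.0.0/16 (149.95.0.0 - 149.95.255.255) does not contain 149.93.151.28
  149.88.0.0/14 (149.88.0.0 - 149.91.255.255) does not contain 149.93.151.28
  149.84.0.0/14 (149.84.0.0 - 149.87.255.255) does not contain 149.93.151.28
Longest matching prefix is /13 -> next hop 121.95.222.178.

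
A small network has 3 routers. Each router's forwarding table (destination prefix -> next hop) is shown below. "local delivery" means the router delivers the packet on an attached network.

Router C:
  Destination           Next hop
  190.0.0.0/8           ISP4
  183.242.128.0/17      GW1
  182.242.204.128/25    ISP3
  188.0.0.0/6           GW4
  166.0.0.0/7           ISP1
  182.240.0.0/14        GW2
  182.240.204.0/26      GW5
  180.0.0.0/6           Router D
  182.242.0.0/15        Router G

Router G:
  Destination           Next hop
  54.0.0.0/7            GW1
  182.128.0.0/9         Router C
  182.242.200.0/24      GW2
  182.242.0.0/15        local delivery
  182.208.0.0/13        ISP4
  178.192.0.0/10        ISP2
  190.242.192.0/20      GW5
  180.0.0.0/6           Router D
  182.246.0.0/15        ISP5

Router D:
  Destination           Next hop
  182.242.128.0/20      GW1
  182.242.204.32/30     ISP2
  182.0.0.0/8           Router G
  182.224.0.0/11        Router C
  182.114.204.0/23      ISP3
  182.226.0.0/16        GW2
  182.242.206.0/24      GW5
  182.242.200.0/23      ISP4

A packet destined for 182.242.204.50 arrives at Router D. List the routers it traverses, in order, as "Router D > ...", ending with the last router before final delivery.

At Router D: longest match for 182.242.204.50 is 182.224.0.0/11 -> Router C
At Router C: longest match for 182.242.204.50 is 182.242.0.0/15 -> Router G
At Router G: longest match for 182.242.204.50 is 182.242.0.0/15 -> local delivery

Router D > Router C > Router G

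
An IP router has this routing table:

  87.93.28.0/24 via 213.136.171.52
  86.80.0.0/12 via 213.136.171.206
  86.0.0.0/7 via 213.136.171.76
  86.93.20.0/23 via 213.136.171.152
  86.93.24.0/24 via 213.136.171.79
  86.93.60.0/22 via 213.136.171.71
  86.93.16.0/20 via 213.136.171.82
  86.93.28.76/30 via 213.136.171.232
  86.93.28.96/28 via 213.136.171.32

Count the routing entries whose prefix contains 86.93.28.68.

Prefixes containing 86.93.28.68:
  86.0.0.0/7 (86.0.0.0 - 87.255.255.255)
  86.80.0.0/12 (86.80.0.0 - 86.95.255.255)
  86.93.16.0/20 (86.93.16.0 - 86.93.31.255)
Total matching entries: 3.

3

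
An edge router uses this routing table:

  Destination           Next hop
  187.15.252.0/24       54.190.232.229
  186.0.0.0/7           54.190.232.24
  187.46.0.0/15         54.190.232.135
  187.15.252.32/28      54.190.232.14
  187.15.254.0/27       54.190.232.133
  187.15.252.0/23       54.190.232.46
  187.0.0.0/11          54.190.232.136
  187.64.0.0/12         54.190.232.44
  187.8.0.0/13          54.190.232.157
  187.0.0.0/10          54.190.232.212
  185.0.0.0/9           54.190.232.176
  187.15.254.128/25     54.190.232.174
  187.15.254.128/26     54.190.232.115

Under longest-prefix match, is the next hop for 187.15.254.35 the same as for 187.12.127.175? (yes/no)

yes

187.15.254.35: longest match 187.8.0.0/13 -> 54.190.232.157
187.12.127.175: longest match 187.8.0.0/13 -> 54.190.232.157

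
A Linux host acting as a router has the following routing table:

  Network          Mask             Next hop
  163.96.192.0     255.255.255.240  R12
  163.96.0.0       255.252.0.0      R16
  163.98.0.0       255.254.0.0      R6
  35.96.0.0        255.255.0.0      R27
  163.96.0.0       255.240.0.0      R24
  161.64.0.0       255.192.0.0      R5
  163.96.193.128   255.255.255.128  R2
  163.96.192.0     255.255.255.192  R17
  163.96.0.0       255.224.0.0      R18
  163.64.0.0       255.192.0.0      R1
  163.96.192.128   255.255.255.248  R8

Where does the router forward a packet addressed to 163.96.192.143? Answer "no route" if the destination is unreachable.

R16

Routes whose prefix contains 163.96.192.143:
  163.64.0.0/10 (163.64.0.0 - 163.127.255.255) -> R1
  163.96.0.0/11 (163.96.0.0 - 163.127.255.255) -> R18
  163.96.0.0/12 (163.96.0.0 - 163.111.255.255) -> R24
  163.96.0.0/14 (163.96.0.0 - 163.99.255.255) -> R16
More-specific entries that do NOT match:
  163.96.192.128/29 (163.96.192.128 - 163.96.192.135) does not contain 163.96.192.143
  163.96.192.0/28 (163.96.192.0 - 163.96.192.15) does not contain 163.96.192.143
  163.96.192.0/26 (163.96.192.0 - 163.96.192.63) does not contain 163.96.192.143
  163.96.193.128/25 (163.96.193.128 - 163.96.193.255) does not contain 163.96.192.143
  35.96.0.0/16 (35.96.0.0 - 35.96.255.255) does not contain 163.96.192.143
  163.98.0.0/15 (163.98.0.0 - 163.99.255.255) does not contain 163.96.192.143
Longest matching prefix is /14 -> next hop R16.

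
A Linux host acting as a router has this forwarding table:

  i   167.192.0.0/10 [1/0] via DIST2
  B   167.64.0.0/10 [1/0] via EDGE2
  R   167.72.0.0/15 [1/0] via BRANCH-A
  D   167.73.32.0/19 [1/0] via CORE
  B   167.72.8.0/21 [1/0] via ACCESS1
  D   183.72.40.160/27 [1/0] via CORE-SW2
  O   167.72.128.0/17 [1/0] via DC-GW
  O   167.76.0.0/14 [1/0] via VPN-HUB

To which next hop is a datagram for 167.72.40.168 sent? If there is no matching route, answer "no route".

BRANCH-A

Routes whose prefix contains 167.72.40.168:
  167.64.0.0/10 (167.64.0.0 - 167.127.255.255) -> EDGE2
  167.72.0.0/15 (167.72.0.0 - 167.73.255.255) -> BRANCH-A
More-specific entries that do NOT match:
  183.72.40.160/27 (183.72.40.160 - 183.72.40.191) does not contain 167.72.40.168
  167.72.8.0/21 (167.72.8.0 - 167.72.15.255) does not contain 167.72.40.168
  167.73.32.0/19 (167.73.32.0 - 167.73.63.255) does not contain 167.72.40.168
  167.72.128.0/17 (167.72.128.0 - 167.72.255.255) does not contain 167.72.40.168
Longest matching prefix is /15 -> next hop BRANCH-A.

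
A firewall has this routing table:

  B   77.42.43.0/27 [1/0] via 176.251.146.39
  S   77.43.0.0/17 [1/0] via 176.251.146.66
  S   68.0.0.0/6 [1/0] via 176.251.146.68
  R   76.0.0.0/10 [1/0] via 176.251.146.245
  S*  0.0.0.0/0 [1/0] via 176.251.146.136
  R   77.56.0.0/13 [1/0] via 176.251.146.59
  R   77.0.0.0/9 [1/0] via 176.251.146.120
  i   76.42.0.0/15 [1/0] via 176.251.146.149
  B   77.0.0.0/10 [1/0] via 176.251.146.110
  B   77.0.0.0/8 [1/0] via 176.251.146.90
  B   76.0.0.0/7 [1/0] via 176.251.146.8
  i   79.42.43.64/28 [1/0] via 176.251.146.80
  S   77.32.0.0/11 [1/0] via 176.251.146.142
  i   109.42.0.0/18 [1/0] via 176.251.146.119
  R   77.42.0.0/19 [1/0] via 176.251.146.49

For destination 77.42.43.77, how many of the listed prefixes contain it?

6

Prefixes containing 77.42.43.77:
  0.0.0.0/0 (default, matches everything)
  76.0.0.0/7 (76.0.0.0 - 77.255.255.255)
  77.0.0.0/8 (77.0.0.0 - 77.255.255.255)
  77.0.0.0/9 (77.0.0.0 - 77.127.255.255)
  77.0.0.0/10 (77.0.0.0 - 77.63.255.255)
  77.32.0.0/11 (77.32.0.0 - 77.63.255.255)
Total matching entries: 6.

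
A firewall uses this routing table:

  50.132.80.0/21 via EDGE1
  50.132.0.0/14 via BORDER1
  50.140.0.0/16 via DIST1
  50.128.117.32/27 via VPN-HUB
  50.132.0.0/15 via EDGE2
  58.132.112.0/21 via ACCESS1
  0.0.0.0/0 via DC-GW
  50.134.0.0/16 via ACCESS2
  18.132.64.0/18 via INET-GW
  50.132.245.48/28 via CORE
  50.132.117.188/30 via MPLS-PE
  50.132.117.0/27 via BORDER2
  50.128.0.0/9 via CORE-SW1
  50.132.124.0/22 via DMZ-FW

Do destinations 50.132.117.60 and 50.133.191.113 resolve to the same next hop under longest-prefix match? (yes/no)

yes

50.132.117.60: longest match 50.132.0.0/15 -> EDGE2
50.133.191.113: longest match 50.132.0.0/15 -> EDGE2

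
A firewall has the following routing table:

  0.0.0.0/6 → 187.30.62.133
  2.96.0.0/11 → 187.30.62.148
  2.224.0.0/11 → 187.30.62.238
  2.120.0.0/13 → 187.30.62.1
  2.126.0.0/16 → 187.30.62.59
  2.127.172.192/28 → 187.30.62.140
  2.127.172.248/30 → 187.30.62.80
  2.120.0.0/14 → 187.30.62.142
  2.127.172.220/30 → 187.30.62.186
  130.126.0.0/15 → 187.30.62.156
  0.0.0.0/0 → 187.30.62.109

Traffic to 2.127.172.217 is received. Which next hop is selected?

187.30.62.1

Routes whose prefix contains 2.127.172.217:
  0.0.0.0/0 (default, matches everything) -> 187.30.62.109
  0.0.0.0/6 (0.0.0.0 - 3.255.255.255) -> 187.30.62.133
  2.96.0.0/11 (2.96.0.0 - 2.127.255.255) -> 187.30.62.148
  2.120.0.0/13 (2.120.0.0 - 2.127.255.255) -> 187.30.62.1
More-specific entries that do NOT match:
  2.127.172.248/30 (2.127.172.248 - 2.127.172.251) does not contain 2.127.172.217
  2.127.172.220/30 (2.127.172.220 - 2.127.172.223) does not contain 2.127.172.217
  2.127.172.192/28 (2.127.172.192 - 2.127.172.207) does not contain 2.127.172.217
  2.126.0.0/16 (2.126.0.0 - 2.126.255.255) does not contain 2.127.172.217
  130.126.0.0/15 (130.126.0.0 - 130.127.255.255) does not contain 2.127.172.217
  2.120.0.0/14 (2.120.0.0 - 2.123.255.255) does not contain 2.127.172.217
Longest matching prefix is /13 -> next hop 187.30.62.1.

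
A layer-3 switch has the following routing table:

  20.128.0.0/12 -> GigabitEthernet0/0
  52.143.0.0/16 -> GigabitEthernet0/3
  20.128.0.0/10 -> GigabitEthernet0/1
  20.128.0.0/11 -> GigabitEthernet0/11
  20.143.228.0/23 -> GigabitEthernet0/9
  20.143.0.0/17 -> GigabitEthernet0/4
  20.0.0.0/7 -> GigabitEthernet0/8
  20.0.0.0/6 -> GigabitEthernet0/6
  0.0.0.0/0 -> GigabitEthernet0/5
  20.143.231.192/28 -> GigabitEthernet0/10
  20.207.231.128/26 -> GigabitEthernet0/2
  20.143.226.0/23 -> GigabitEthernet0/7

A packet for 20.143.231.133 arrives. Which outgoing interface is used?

Routes whose prefix contains 20.143.231.133:
  0.0.0.0/0 (default, matches everything) -> GigabitEthernet0/5
  20.0.0.0/6 (20.0.0.0 - 23.255.255.255) -> GigabitEthernet0/6
  20.0.0.0/7 (20.0.0.0 - 21.255.255.255) -> GigabitEthernet0/8
  20.128.0.0/10 (20.128.0.0 - 20.191.255.255) -> GigabitEthernet0/1
  20.128.0.0/11 (20.128.0.0 - 20.159.255.255) -> GigabitEthernet0/11
  20.128.0.0/12 (20.128.0.0 - 20.143.255.255) -> GigabitEthernet0/0
More-specific entries that do NOT match:
  20.143.231.192/28 (20.143.231.192 - 20.143.231.207) does not contain 20.143.231.133
  20.207.231.128/26 (20.207.231.128 - 20.207.231.191) does not contain 20.143.231.133
  20.143.228.0/23 (20.143.228.0 - 20.143.229.255) does not contain 20.143.231.133
  20.143.226.0/23 (20.143.226.0 - 20.143.227.255) does not contain 20.143.231.133
  20.143.0.0/17 (20.143.0.0 - 20.143.127.255) does not contain 20.143.231.133
  52.143.0.0/16 (52.143.0.0 - 52.143.255.255) does not contain 20.143.231.133
Longest matching prefix is /12 -> interface GigabitEthernet0/0.

GigabitEthernet0/0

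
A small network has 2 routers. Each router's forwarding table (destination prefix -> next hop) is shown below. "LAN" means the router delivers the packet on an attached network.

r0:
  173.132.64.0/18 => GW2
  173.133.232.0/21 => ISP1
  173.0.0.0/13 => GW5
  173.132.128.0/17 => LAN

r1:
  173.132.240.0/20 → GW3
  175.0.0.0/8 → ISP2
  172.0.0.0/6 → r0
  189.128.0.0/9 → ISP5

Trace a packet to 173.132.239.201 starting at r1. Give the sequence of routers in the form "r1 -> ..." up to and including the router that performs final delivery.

r1 -> r0

At r1: longest match for 173.132.239.201 is 172.0.0.0/6 -> r0
At r0: longest match for 173.132.239.201 is 173.132.128.0/17 -> LAN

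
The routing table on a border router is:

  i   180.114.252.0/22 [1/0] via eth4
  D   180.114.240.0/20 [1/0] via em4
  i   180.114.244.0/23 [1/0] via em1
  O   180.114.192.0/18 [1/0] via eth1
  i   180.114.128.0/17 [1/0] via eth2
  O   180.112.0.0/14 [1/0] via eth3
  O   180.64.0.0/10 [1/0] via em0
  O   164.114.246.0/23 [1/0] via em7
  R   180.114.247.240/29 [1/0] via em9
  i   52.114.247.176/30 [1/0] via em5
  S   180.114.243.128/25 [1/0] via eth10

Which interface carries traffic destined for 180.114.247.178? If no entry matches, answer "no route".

em4

Routes whose prefix contains 180.114.247.178:
  180.64.0.0/10 (180.64.0.0 - 180.127.255.255) -> em0
  180.112.0.0/14 (180.112.0.0 - 180.115.255.255) -> eth3
  180.114.128.0/17 (180.114.128.0 - 180.114.255.255) -> eth2
  180.114.192.0/18 (180.114.192.0 - 180.114.255.255) -> eth1
  180.114.240.0/20 (180.114.240.0 - 180.114.255.255) -> em4
More-specific entries that do NOT match:
  52.114.247.176/30 (52.114.247.176 - 52.114.247.179) does not contain 180.114.247.178
  180.114.247.240/29 (180.114.247.240 - 180.114.247.247) does not contain 180.114.247.178
  180.114.243.128/25 (180.114.243.128 - 180.114.243.255) does not contain 180.114.247.178
  180.114.244.0/23 (180.114.244.0 - 180.114.245.255) does not contain 180.114.247.178
  164.114.246.0/23 (164.114.246.0 - 164.114.247.255) does not contain 180.114.247.178
  180.114.252.0/22 (180.114.252.0 - 180.114.255.255) does not contain 180.114.247.178
Longest matching prefix is /20 -> interface em4.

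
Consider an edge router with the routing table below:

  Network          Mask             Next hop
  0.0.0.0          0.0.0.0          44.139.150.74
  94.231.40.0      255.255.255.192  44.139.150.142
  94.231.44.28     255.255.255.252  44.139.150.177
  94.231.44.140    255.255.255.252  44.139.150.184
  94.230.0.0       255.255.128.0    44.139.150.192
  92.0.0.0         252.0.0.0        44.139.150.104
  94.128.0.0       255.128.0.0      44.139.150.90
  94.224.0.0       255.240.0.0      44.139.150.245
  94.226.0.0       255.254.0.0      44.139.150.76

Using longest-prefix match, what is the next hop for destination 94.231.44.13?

Routes whose prefix contains 94.231.44.13:
  0.0.0.0/0 (default, matches everything) -> 44.139.150.74
  92.0.0.0/6 (92.0.0.0 - 95.255.255.255) -> 44.139.150.104
  94.128.0.0/9 (94.128.0.0 - 94.255.255.255) -> 44.139.150.90
  94.224.0.0/12 (94.224.0.0 - 94.239.255.255) -> 44.139.150.245
More-specific entries that do NOT match:
  94.231.44.28/30 (94.231.44.28 - 94.231.44.31) does not contain 94.231.44.13
  94.231.44.140/30 (94.231.44.140 - 94.231.44.143) does not contain 94.231.44.13
  94.231.40.0/26 (94.231.40.0 - 94.231.40.63) does not contain 94.231.44.13
  94.230.0.0/17 (94.230.0.0 - 94.230.127.255) does not contain 94.231.44.13
  94.226.0.0/15 (94.226.0.0 - 94.227.255.255) does not contain 94.231.44.13
Longest matching prefix is /12 -> next hop 44.139.150.245.

44.139.150.245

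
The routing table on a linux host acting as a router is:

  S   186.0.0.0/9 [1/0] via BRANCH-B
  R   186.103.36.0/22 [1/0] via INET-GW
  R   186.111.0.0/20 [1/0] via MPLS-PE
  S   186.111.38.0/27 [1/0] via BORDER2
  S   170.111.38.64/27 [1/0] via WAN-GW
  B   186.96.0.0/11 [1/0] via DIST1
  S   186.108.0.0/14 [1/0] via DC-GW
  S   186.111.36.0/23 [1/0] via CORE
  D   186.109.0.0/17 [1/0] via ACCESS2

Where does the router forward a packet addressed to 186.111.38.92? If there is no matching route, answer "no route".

DC-GW

Routes whose prefix contains 186.111.38.92:
  186.0.0.0/9 (186.0.0.0 - 186.127.255.255) -> BRANCH-B
  186.96.0.0/11 (186.96.0.0 - 186.127.255.255) -> DIST1
  186.108.0.0/14 (186.108.0.0 - 186.111.255.255) -> DC-GW
More-specific entries that do NOT match:
  186.111.38.0/27 (186.111.38.0 - 186.111.38.31) does not contain 186.111.38.92
  170.111.38.64/27 (170.111.38.64 - 170.111.38.95) does not contain 186.111.38.92
  186.111.36.0/23 (186.111.36.0 - 186.111.37.255) does not contain 186.111.38.92
  186.103.36.0/22 (186.103.36.0 - 186.103.39.255) does not contain 186.111.38.92
  186.111.0.0/20 (186.111.0.0 - 186.111.15.255) does not contain 186.111.38.92
  186.109.0.0/17 (186.109.0.0 - 186.109.127.255) does not contain 186.111.38.92
Longest matching prefix is /14 -> next hop DC-GW.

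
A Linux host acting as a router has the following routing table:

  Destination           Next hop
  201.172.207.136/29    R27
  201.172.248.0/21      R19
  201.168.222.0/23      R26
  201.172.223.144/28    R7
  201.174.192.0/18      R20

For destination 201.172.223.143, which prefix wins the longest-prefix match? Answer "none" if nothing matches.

none

201.172.223.143 is outside every listed prefix and there is no default route.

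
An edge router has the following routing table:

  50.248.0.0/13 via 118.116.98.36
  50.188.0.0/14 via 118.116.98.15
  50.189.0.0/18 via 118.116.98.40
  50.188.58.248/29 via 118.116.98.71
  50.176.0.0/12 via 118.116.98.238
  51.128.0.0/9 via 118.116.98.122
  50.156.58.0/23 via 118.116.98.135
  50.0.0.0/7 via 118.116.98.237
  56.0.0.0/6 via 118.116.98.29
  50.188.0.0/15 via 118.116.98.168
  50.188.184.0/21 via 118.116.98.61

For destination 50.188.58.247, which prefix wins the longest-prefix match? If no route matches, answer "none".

Entries matching 50.188.58.247:
  50.0.0.0/7 (50.0.0.0 - 51.255.255.255)
  50.176.0.0/12 (50.176.0.0 - 50.191.255.255)
  50.188.0.0/14 (50.188.0.0 - 50.191.255.255)
  50.188.0.0/15 (50.188.0.0 - 50.189.255.255)
Most specific is 50.188.0.0/15.

50.188.0.0/15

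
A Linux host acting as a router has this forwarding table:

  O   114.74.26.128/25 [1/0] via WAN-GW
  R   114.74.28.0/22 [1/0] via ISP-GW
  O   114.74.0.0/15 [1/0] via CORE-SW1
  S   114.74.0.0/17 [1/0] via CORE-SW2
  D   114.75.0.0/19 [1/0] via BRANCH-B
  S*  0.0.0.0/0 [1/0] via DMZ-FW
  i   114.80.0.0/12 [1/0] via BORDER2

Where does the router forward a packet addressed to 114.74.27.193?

CORE-SW2

Routes whose prefix contains 114.74.27.193:
  0.0.0.0/0 (default, matches everything) -> DMZ-FW
  114.74.0.0/15 (114.74.0.0 - 114.75.255.255) -> CORE-SW1
  114.74.0.0/17 (114.74.0.0 - 114.74.127.255) -> CORE-SW2
More-specific entries that do NOT match:
  114.74.26.128/25 (114.74.26.128 - 114.74.26.255) does not contain 114.74.27.193
  114.74.28.0/22 (114.74.28.0 - 114.74.31.255) does not contain 114.74.27.193
  114.75.0.0/19 (114.75.0.0 - 114.75.31.255) does not contain 114.74.27.193
Longest matching prefix is /17 -> next hop CORE-SW2.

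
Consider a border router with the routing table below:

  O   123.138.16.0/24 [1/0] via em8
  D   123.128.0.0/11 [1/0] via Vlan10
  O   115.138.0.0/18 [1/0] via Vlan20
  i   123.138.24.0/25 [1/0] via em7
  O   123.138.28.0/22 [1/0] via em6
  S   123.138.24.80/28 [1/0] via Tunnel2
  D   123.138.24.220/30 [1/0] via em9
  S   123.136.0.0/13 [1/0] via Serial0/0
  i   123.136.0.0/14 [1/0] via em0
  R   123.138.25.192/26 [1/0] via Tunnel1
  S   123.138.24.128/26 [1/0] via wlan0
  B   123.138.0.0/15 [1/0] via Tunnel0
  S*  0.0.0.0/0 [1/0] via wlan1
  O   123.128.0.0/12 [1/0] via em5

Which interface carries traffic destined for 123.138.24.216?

Routes whose prefix contains 123.138.24.216:
  0.0.0.0/0 (default, matches everything) -> wlan1
  123.128.0.0/11 (123.128.0.0 - 123.159.255.255) -> Vlan10
  123.128.0.0/12 (123.128.0.0 - 123.143.255.255) -> em5
  123.136.0.0/13 (123.136.0.0 - 123.143.255.255) -> Serial0/0
  123.136.0.0/14 (123.136.0.0 - 123.139.255.255) -> em0
  123.138.0.0/15 (123.138.0.0 - 123.139.255.255) -> Tunnel0
More-specific entries that do NOT match:
  123.138.24.220/30 (123.138.24.220 - 123.138.24.223) does not contain 123.138.24.216
  123.138.24.80/28 (123.138.24.80 - 123.138.24.95) does not contain 123.138.24.216
  123.138.25.192/26 (123.138.25.192 - 123.138.25.255) does not contain 123.138.24.216
  123.138.24.128/26 (123.138.24.128 - 123.138.24.191) does not contain 123.138.24.216
  123.138.24.0/25 (123.138.24.0 - 123.138.24.127) does not contain 123.138.24.216
  123.138.16.0/24 (123.138.16.0 - 123.138.16.255) does not contain 123.138.24.216
  123.138.28.0/22 (123.138.28.0 - 123.138.31.255) does not contain 123.138.24.216
  115.138.0.0/18 (115.138.0.0 - 115.138.63.255) does not contain 123.138.24.216
Longest matching prefix is /15 -> interface Tunnel0.

Tunnel0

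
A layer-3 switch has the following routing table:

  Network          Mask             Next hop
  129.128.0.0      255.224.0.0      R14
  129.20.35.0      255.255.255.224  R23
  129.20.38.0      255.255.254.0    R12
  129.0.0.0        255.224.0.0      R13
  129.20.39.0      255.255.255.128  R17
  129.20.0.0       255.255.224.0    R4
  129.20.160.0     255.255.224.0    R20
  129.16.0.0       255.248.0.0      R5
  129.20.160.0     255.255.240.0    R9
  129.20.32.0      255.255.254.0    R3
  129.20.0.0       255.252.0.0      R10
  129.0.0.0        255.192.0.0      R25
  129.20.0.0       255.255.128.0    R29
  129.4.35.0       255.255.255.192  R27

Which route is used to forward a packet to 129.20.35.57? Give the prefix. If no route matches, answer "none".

Entries matching 129.20.35.57:
  129.0.0.0/10 (129.0.0.0 - 129.63.255.255)
  129.0.0.0/11 (129.0.0.0 - 129.31.255.255)
  129.16.0.0/13 (129.16.0.0 - 129.23.255.255)
  129.20.0.0/14 (129.20.0.0 - 129.23.255.255)
  129.20.0.0/17 (129.20.0.0 - 129.20.127.255)
Most specific is 129.20.0.0/17.

129.20.0.0/17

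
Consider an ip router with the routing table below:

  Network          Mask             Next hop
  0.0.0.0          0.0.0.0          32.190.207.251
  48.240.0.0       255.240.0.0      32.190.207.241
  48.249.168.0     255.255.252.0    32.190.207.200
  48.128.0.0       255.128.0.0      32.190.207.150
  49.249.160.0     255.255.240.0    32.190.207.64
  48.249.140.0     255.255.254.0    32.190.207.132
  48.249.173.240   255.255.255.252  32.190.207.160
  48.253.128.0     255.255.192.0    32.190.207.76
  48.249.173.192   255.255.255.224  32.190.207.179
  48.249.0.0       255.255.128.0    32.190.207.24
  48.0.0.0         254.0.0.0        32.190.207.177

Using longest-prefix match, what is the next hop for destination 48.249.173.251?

Routes whose prefix contains 48.249.173.251:
  0.0.0.0/0 (default, matches everything) -> 32.190.207.251
  48.0.0.0/7 (48.0.0.0 - 49.255.255.255) -> 32.190.207.177
  48.128.0.0/9 (48.128.0.0 - 48.255.255.255) -> 32.190.207.150
  48.240.0.0/12 (48.240.0.0 - 48.255.255.255) -> 32.190.207.241
More-specific entries that do NOT match:
  48.249.173.240/30 (48.249.173.240 - 48.249.173.243) does not contain 48.249.173.251
  48.249.173.192/27 (48.249.173.192 - 48.249.173.223) does not contain 48.249.173.251
  48.249.140.0/23 (48.249.140.0 - 48.249.141.255) does not contain 48.249.173.251
  48.249.168.0/22 (48.249.168.0 - 48.249.171.255) does not contain 48.249.173.251
  49.249.160.0/20 (49.249.160.0 - 49.249.175.255) does not contain 48.249.173.251
  48.253.128.0/18 (48.253.128.0 - 48.253.191.255) does not contain 48.249.173.251
  48.249.0.0/17 (48.249.0.0 - 48.249.127.255) does not contain 48.249.173.251
Longest matching prefix is /12 -> next hop 32.190.207.241.

32.190.207.241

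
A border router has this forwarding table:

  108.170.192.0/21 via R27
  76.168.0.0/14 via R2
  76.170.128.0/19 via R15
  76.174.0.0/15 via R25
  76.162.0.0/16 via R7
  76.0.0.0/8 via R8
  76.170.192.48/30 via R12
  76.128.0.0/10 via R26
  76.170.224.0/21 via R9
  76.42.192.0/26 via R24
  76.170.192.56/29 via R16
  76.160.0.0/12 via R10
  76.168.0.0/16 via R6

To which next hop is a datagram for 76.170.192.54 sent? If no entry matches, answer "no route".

Routes whose prefix contains 76.170.192.54:
  76.0.0.0/8 (76.0.0.0 - 76.255.255.255) -> R8
  76.128.0.0/10 (76.128.0.0 - 76.191.255.255) -> R26
  76.160.0.0/12 (76.160.0.0 - 76.175.255.255) -> R10
  76.168.0.0/14 (76.168.0.0 - 76.171.255.255) -> R2
More-specific entries that do NOT match:
  76.170.192.48/30 (76.170.192.48 - 76.170.192.51) does not contain 76.170.192.54
  76.170.192.56/29 (76.170.192.56 - 76.170.192.63) does not contain 76.170.192.54
  76.42.192.0/26 (76.42.192.0 - 76.42.192.63) does not contain 76.170.192.54
  108.170.192.0/21 (108.170.192.0 - 108.170.199.255) does not contain 76.170.192.54
  76.170.224.0/21 (76.170.224.0 - 76.170.231.255) does not contain 76.170.192.54
  76.170.128.0/19 (76.170.128.0 - 76.170.159.255) does not contain 76.170.192.54
  76.162.0.0/16 (76.162.0.0 - 76.162.255.255) does not contain 76.170.192.54
  76.168.0.0/16 (76.168.0.0 - 76.168.255.255) does not contain 76.170.192.54
  76.174.0.0/15 (76.174.0.0 - 76.175.255.255) does not contain 76.170.192.54
Longest matching prefix is /14 -> next hop R2.

R2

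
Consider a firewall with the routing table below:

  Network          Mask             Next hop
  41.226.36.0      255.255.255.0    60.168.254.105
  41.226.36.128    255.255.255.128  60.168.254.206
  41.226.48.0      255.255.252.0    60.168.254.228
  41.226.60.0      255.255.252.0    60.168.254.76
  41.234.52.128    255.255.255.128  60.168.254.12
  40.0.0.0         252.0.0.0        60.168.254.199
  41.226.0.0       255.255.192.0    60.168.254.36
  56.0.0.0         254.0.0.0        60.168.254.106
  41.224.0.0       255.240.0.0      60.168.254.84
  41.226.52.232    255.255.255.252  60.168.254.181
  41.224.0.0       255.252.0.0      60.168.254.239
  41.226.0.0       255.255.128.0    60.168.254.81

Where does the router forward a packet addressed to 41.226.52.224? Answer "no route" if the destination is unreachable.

60.168.254.36

Routes whose prefix contains 41.226.52.224:
  40.0.0.0/6 (40.0.0.0 - 43.255.255.255) -> 60.168.254.199
  41.224.0.0/12 (41.224.0.0 - 41.239.255.255) -> 60.168.254.84
  41.224.0.0/14 (41.224.0.0 - 41.227.255.255) -> 60.168.254.239
  41.226.0.0/17 (41.226.0.0 - 41.226.127.255) -> 60.168.254.81
  41.226.0.0/18 (41.226.0.0 - 41.226.63.255) -> 60.168.254.36
More-specific entries that do NOT match:
  41.226.52.232/30 (41.226.52.232 - 41.226.52.235) does not contain 41.226.52.224
  41.226.36.128/25 (41.226.36.128 - 41.226.36.255) does not contain 41.226.52.224
  41.234.52.128/25 (41.234.52.128 - 41.234.52.255) does not contain 41.226.52.224
  41.226.36.0/24 (41.226.36.0 - 41.226.36.255) does not contain 41.226.52.224
  41.226.48.0/22 (41.226.48.0 - 41.226.51.255) does not contain 41.226.52.224
  41.226.60.0/22 (41.226.60.0 - 41.226.63.255) does not contain 41.226.52.224
Longest matching prefix is /18 -> next hop 60.168.254.36.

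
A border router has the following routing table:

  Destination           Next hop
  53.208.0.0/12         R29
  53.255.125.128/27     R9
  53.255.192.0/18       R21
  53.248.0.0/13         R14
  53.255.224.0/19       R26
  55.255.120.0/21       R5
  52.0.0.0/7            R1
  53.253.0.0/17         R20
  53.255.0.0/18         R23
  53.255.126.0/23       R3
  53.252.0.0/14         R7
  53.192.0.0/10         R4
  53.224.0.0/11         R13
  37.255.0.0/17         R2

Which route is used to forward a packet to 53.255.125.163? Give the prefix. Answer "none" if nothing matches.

Entries matching 53.255.125.163:
  52.0.0.0/7 (52.0.0.0 - 53.255.255.255)
  53.192.0.0/10 (53.192.0.0 - 53.255.255.255)
  53.224.0.0/11 (53.224.0.0 - 53.255.255.255)
  53.248.0.0/13 (53.248.0.0 - 53.255.255.255)
  53.252.0.0/14 (53.252.0.0 - 53.255.255.255)
Most specific is 53.252.0.0/14.

53.252.0.0/14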